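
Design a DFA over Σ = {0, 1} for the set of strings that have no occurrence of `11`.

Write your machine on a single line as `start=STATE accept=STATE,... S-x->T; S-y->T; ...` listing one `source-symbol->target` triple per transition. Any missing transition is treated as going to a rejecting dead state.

start=S0; accept=S0,S1; S0-0->S0; S0-1->S1; S1-0->S0; S1-1->S2; S2-0->S2; S2-1->S2

This is the complement of 'contains `11`'. Use the same substring-matching states — S0 through S2 holding how much of `11` has just been matched — but flip the accepting set: everything except the trap S2 accepts.
        0   1  
>* S0   S0  S1 
 * S1   S0  S2 
   S2   S2  S2 
(> = start, * = accepting)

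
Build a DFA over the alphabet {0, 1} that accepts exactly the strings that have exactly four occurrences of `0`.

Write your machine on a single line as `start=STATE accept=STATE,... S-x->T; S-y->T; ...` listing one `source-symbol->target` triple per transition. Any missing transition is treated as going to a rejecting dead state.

Only the number of `0`s matters, and only up to 5. Make a chain S0 → S1 → S2 → S3 → S4 → S5 advanced by each `0` (with S5 absorbing); every other symbol self-loops. The accepting set is {S4}.
With 6 states:
        0   1  
>  S0   S1  S0 
   S1   S2  S1 
   S2   S3  S2 
   S3   S4  S3 
 * S4   S5  S4 
   S5   S5  S5 
(> = start, * = accepting)

start=S0; accept=S4; S0-0->S1; S0-1->S0; S1-0->S2; S1-1->S1; S2-0->S3; S2-1->S2; S3-0->S4; S3-1->S3; S4-0->S5; S4-1->S4; S5-0->S5; S5-1->S5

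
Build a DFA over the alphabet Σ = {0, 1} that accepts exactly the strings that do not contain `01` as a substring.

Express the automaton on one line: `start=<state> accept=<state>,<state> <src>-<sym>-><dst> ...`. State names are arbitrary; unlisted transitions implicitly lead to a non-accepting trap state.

Track partial matches of the forbidden pattern `01`. State q2 is a dead state reached once `01` has occurred; every other state accepts. q0 means no part of `01` is currently matched.
        0   1  
>* q0   q1  q0 
 * q1   q1  q2 
   q2   q2  q2 
(> = start, * = accepting)

start=q0 accept=q0,q1 q0-0->q1 q0-1->q0 q1-0->q1 q1-1->q2 q2-0->q2 q2-1->q2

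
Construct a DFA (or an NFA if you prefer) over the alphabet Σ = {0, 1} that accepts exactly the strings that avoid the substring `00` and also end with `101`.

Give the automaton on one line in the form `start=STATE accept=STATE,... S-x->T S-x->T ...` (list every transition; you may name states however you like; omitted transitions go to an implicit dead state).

start=s0 accept=s5 s0-0->s1 s0-1->s2 s1-0->s3 s1-1->s2 s2-0->s4 s2-1->s2 s3-0->s3 s3-1->s3 s4-0->s3 s4-1->s5 s5-0->s4 s5-1->s2

Run two small machines in parallel and take their product. One (3 states) tracks partial matches of the forbidden pattern `00`; the other (4 states) tracks how much of the suffix `101` has currently been matched. Each combined state is a pair, one component from each; accept when both components accept. After merging equivalent states the machine shrinks.
6 states suffice.
        0   1  
>  s0   s1  s2 
   s1   s3  s2 
   s2   s4  s2 
   s3   s3  s3 
   s4   s3  s5 
 * s5   s4  s2 
(> = start, * = accepting)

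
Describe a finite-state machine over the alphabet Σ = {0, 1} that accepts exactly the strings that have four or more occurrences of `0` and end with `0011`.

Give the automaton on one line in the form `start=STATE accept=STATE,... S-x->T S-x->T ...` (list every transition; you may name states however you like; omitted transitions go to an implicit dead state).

start=S0 accept=S19,S21 S0-0->S1 S0-1->S0 S1-0->S2 S1-1->S3 S2-0->S4 S2-1->S5 S3-0->S6 S3-1->S3 S4-0->S7 S4-1->S8 S5-0->S9 S5-1->S10 S6-0->S4 S6-1->S11 S7-0->S12 S7-1->S13 S8-0->S14 S8-1->S15 S9-0->S7 S9-1->S16 S10-0->S9 S10-1->S11 S11-0->S9 S11-1->S11 S12-0->S12 S12-1->S17 S13-0->S18 S13-1->S19 S14-0->S12 S14-1->S20 S15-0->S14 S15-1->S16 S16-0->S14 S16-1->S16 S17-0->S18 S17-1->S21 S18-0->S12 S18-1->S22 S19-0->S18 S19-1->S20 S20-0->S18 S20-1->S20 S21-0->S18 S21-1->S22 S22-0->S18 S22-1->S22

Run two small machines in parallel and take their product. The first has 6 states tracking the count of `0`s, saturating at 5; the second has 5 states tracking how much of the suffix `0011` has currently been matched. A product state is a pair (one from each), accepting exactly when both do.
A 23-state machine:
          0    1  
>  S0     S1   S0 
   S1     S2   S3 
   S2     S4   S5 
   S3     S6   S3 
   S4     S7   S8 
   S5     S9  S10 
   S6     S4  S11 
   S7    S12  S13 
   S8    S14  S15 
   S9     S7  S16 
   S10    S9  S11 
   S11    S9  S11 
   S12   S12  S17 
   S13   S18  S19 
   S14   S12  S20 
   S15   S14  S16 
   S16   S14  S16 
   S17   S18  S21 
   S18   S12  S22 
 * S19   S18  S20 
   S20   S18  S20 
 * S21   S18  S22 
   S22   S18  S22 
(> = start, * = accepting)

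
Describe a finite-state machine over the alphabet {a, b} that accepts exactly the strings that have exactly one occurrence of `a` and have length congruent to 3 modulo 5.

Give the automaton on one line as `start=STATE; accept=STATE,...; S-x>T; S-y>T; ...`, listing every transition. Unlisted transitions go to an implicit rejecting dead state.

start=q0; accept=q7; q0-a>q1; q0-b>q2; q1-a>q3; q1-b>q4; q2-a>q4; q2-b>q5; q3-a>q6; q3-b>q6; q4-a>q6; q4-b>q7; q5-a>q7; q5-b>q8; q6-a>q9; q6-b>q9; q7-a>q9; q7-b>q10; q8-a>q10; q8-b>q11; q9-a>q12; q9-b>q12; q10-a>q12; q10-b>q13; q11-a>q13; q11-b>q0; q12-a>q14; q12-b>q14; q13-a>q14; q13-b>q1; q14-a>q3; q14-b>q3

Build one automaton per condition and run them in lockstep. The first has 3 states tracking the count of `a`s, saturating at 2; the second has 5 states tracking the input length modulo 5. A product state is a pair (one from each), accepting exactly when both do.
A 15-state machine:
          a    b  
>  q0     q1   q2 
   q1     q3   q4 
   q2     q4   q5 
   q3     q6   q6 
   q4     q6   q7 
   q5     q7   q8 
   q6     q9   q9 
 * q7     q9  q10 
   q8    q10  q11 
   q9    q12  q12 
   q10   q12  q13 
   q11   q13   q0 
   q12   q14  q14 
   q13   q14   q1 
   q14    q3   q3 
(> = start, * = accepting)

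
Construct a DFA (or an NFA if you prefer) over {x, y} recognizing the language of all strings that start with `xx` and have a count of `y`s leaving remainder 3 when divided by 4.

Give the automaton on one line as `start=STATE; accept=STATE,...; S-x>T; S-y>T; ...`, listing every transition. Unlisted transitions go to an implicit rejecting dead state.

start=q0; accept=q9; q0-x>q1; q0-y>q2; q1-x>q3; q1-y>q2; q2-x>q2; q2-y>q4; q3-x>q3; q3-y>q5; q4-x>q4; q4-y>q6; q5-x>q5; q5-y>q7; q6-x>q6; q6-y>q8; q7-x>q7; q7-y>q9; q8-x>q8; q8-y>q2; q9-x>q9; q9-y>q3

Build one automaton per condition and run them in lockstep. One (4 states) tracks whether the input so far still matches the prefix `xx`; the other (4 states) tracks the count of `y`s modulo 4. Each combined state is a pair, one component from each; accept when both components accept.
With 10 states:
        x   y  
>  q0   q1  q2 
   q1   q3  q2 
   q2   q2  q4 
   q3   q3  q5 
   q4   q4  q6 
   q5   q5  q7 
   q6   q6  q8 
   q7   q7  q9 
   q8   q8  q2 
 * q9   q9  q3 
(> = start, * = accepting)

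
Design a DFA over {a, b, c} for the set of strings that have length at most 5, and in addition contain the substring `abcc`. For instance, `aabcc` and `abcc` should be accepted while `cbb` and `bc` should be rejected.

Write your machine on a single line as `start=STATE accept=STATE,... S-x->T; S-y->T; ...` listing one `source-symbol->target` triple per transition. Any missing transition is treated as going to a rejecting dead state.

Handle the two conditions separately and then intersect. One (7 states) tracks the input length, saturating at 6; the other (5 states) tracks whether and how much of `abcc` has been seen. Each combined state is a pair, one component from each; accept when both components accept. Equivalent product states are then merged.
11 states suffice.
          a    b    c  
>  S0     S1   S2   S2 
   S1     S3   S4   S5 
   S2     S3   S5   S5 
   S3     S5   S6   S5 
   S4     S5   S5   S7 
   S5     S5   S5   S5 
   S6     S5   S5   S8 
   S7     S5   S5   S9 
   S8     S5   S5  S10 
 * S9    S10  S10  S10 
 * S10    S5   S5   S5 
(> = start, * = accepting)

start=S0; accept=S9,S10; S0-a->S1; S0-b->S2; S0-c->S2; S1-a->S3; S1-b->S4; S1-c->S5; S2-a->S3; S2-b->S5; S2-c->S5; S3-a->S5; S3-b->S6; S3-c->S5; S4-a->S5; S4-b->S5; S4-c->S7; S5-a->S5; S5-b->S5; S5-c->S5; S6-a->S5; S6-b->S5; S6-c->S8; S7-a->S5; S7-b->S5; S7-c->S9; S8-a->S5; S8-b->S5; S8-c->S10; S9-a->S10; S9-b->S10; S9-c->S10; S10-a->S5; S10-b->S5; S10-c->S5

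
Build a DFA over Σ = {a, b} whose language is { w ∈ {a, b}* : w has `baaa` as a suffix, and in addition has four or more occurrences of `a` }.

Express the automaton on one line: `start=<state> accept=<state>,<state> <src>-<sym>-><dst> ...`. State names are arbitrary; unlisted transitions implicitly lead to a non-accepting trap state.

start=q0 accept=q19,q23 q0-a->q1 q0-b->q2 q1-a->q3 q1-b->q4 q2-a->q5 q2-b->q2 q3-a->q6 q3-b->q7 q4-a->q8 q4-b->q4 q5-a->q9 q5-b->q4 q6-a->q10 q6-b->q11 q7-a->q12 q7-b->q7 q8-a->q13 q8-b->q7 q9-a->q14 q9-b->q7 q10-a->q15 q10-b->q16 q11-a->q17 q11-b->q11 q12-a->q18 q12-b->q11 q13-a->q19 q13-b->q11 q14-a->q10 q14-b->q11 q15-a->q15 q15-b->q20 q16-a->q21 q16-b->q16 q17-a->q22 q17-b->q16 q18-a->q23 q18-b->q16 q19-a->q15 q19-b->q16 q20-a->q21 q20-b->q20 q21-a->q22 q21-b->q20 q22-a->q23 q22-b->q20 q23-a->q15 q23-b->q20

Handle the two conditions separately and then intersect. One (5 states) tracks how much of the suffix `baaa` has currently been matched; the other (6 states) tracks the count of `a`s, saturating at 5. Each combined state is a pair, one component from each; accept when both components accept.
          a    b  
>  q0     q1   q2 
   q1     q3   q4 
   q2     q5   q2 
   q3     q6   q7 
   q4     q8   q4 
   q5     q9   q4 
   q6    q10  q11 
   q7    q12   q7 
   q8    q13   q7 
   q9    q14   q7 
   q10   q15  q16 
   q11   q17  q11 
   q12   q18  q11 
   q13   q19  q11 
   q14   q10  q11 
   q15   q15  q20 
   q16   q21  q16 
   q17   q22  q16 
   q18   q23  q16 
 * q19   q15  q16 
   q20   q21  q20 
   q21   q22  q20 
   q22   q23  q20 
 * q23   q15  q20 
(> = start, * = accepting)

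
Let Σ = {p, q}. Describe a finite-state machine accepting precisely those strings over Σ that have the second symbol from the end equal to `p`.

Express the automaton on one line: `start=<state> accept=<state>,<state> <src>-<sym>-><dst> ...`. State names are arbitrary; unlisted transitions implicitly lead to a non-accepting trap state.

start=S0 accept=S3,S4 S0-p->S1 S0-q->S2 S1-p->S3 S1-q->S4 S2-p->S5 S2-q->S6 S3-p->S3 S3-q->S4 S4-p->S5 S4-q->S6 S5-p->S3 S5-q->S4 S6-p->S5 S6-q->S6

Because acceptance depends on a position counted from the end, the machine has to buffer the most recent 2 symbols. Make each state the string of the last up-to-2 symbols read; on input `x` shift the window left and append `x`. Accept when the buffered window has length 2 and begins with `p`.
A 7-state machine:
        p   q  
>  S0   S1  S2 
   S1   S3  S4 
   S2   S5  S6 
 * S3   S3  S4 
 * S4   S5  S6 
   S5   S3  S4 
   S6   S5  S6 
(> = start, * = accepting)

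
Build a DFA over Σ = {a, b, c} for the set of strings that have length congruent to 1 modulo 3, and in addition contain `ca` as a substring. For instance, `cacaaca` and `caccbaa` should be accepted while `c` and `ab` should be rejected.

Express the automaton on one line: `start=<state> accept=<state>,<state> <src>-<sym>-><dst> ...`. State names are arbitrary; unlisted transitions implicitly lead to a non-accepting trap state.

start=q0 accept=q8 q0-a->q1 q0-b->q1 q0-c->q2 q1-a->q3 q1-b->q3 q1-c->q4 q2-a->q5 q2-b->q3 q2-c->q4 q3-a->q0 q3-b->q0 q3-c->q6 q4-a->q7 q4-b->q0 q4-c->q6 q5-a->q7 q5-b->q7 q5-c->q7 q6-a->q8 q6-b->q1 q6-c->q2 q7-a->q8 q7-b->q8 q7-c->q8 q8-a->q5 q8-b->q5 q8-c->q5

Run two small machines in parallel and take their product. The first has 3 states tracking the input length modulo 3; the second has 3 states tracking whether and how much of `ca` has been seen. A product state is a pair (one from each), accepting exactly when both do.
With 9 states:
        a   b   c  
>  q0   q1  q1  q2 
   q1   q3  q3  q4 
   q2   q5  q3  q4 
   q3   q0  q0  q6 
   q4   q7  q0  q6 
   q5   q7  q7  q7 
   q6   q8  q1  q2 
   q7   q8  q8  q8 
 * q8   q5  q5  q5 
(> = start, * = accepting)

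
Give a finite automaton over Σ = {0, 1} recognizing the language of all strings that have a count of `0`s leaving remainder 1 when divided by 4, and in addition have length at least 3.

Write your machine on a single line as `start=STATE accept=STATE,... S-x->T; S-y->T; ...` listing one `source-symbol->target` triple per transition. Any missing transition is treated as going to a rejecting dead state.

start=q0; accept=q8,q13; q0-0->q1; q0-1->q2; q1-0->q3; q1-1->q4; q2-0->q4; q2-1->q5; q3-0->q6; q3-1->q7; q4-0->q7; q4-1->q8; q5-0->q8; q5-1->q9; q6-0->q10; q6-1->q11; q7-0->q11; q7-1->q12; q8-0->q12; q8-1->q13; q9-0->q13; q9-1->q10; q10-0->q13; q10-1->q10; q11-0->q10; q11-1->q11; q12-0->q11; q12-1->q12; q13-0->q12; q13-1->q13

Build one automaton per condition and run them in lockstep. The first has 4 states tracking the count of `0`s modulo 4; the second has 5 states tracking the input length, saturating at 4. A product state is a pair (one from each), accepting exactly when both do.
          0    1  
>  q0     q1   q2 
   q1     q3   q4 
   q2     q4   q5 
   q3     q6   q7 
   q4     q7   q8 
   q5     q8   q9 
   q6    q10  q11 
   q7    q11  q12 
 * q8    q12  q13 
   q9    q13  q10 
   q10   q13  q10 
   q11   q10  q11 
   q12   q11  q12 
 * q13   q12  q13 
(> = start, * = accepting)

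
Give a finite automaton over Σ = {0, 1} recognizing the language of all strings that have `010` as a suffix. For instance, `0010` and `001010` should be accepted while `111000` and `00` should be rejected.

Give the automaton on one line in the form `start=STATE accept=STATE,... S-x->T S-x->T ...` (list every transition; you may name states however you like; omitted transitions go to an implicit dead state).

start=S0 accept=S3 S0-0->S1 S0-1->S0 S1-0->S1 S1-1->S2 S2-0->S3 S2-1->S0 S3-0->S1 S3-1->S2

Let each state record the length of the longest suffix of the input read so far that is also a prefix of `010`. S1 means the last symbol is `0`; S2 means the last 2 symbols are `01`; S3 means the last 3 symbols are `010`. Accept only at S3, where the string currently ends in `010`.
4 states suffice.
        0   1  
>  S0   S1  S0 
   S1   S1  S2 
   S2   S3  S0 
 * S3   S1  S2 
(> = start, * = accepting)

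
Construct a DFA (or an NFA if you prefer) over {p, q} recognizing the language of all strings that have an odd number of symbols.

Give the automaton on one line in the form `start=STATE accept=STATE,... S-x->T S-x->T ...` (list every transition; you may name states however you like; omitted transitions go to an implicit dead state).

Count input length modulo 2: every symbol advances one step around the cycle A → B → A. Accept at B.
With 2 states:
       p  q 
>  A   B  B 
 * B   A  A 
(> = start, * = accepting)

start=A accept=B A-p->B A-q->B B-p->A B-q->A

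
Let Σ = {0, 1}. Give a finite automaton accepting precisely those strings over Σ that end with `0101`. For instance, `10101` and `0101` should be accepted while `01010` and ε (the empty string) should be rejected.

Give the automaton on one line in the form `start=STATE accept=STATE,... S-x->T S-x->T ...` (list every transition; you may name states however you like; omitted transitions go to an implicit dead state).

start=q0 accept=q4 q0-0->q1 q0-1->q0 q1-0->q1 q1-1->q2 q2-0->q3 q2-1->q0 q3-0->q1 q3-1->q4 q4-0->q3 q4-1->q0

Remember how much of `0101` the current input suffix matches. State q0 means no match yet; q1 means the last symbol is `0`; q2 means the last 2 symbols are `01`; q3 means the last 3 symbols are `010`; q4 means the last 4 symbols are `0101`. Only q4 accepts. On a mismatch, fall back to the longest proper suffix that is still a prefix of `0101`.
A 5-state machine:
        0   1  
>  q0   q1  q0 
   q1   q1  q2 
   q2   q3  q0 
   q3   q1  q4 
 * q4   q3  q0 
(> = start, * = accepting)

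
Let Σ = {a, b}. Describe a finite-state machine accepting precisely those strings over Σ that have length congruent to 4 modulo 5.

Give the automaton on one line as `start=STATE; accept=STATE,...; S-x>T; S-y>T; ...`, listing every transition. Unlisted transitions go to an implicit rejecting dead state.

start=q0; accept=q4; q0-a>q1; q0-b>q1; q1-a>q2; q1-b>q2; q2-a>q3; q2-b>q3; q3-a>q4; q3-b>q4; q4-a>q0; q4-b>q0

Only the length mod 5 matters, so use a 5-cycle: from any state, every input symbol moves to the next state, wrapping q4 back to q0. Mark q4 accepting.
        a   b  
>  q0   q1  q1 
   q1   q2  q2 
   q2   q3  q3 
   q3   q4  q4 
 * q4   q0  q0 
(> = start, * = accepting)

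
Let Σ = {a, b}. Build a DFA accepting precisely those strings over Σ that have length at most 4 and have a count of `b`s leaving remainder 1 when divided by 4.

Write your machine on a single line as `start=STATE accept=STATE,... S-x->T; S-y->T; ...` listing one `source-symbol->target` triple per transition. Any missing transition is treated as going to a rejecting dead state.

start=S0; accept=S2,S4,S7,S8; S0-a->S1; S0-b->S2; S1-a->S3; S1-b->S4; S2-a->S4; S2-b->S5; S3-a->S6; S3-b->S7; S4-a->S7; S4-b->S5; S5-a->S5; S5-b->S5; S6-a->S5; S6-b->S8; S7-a->S8; S7-b->S5; S8-a->S5; S8-b->S5

Build one automaton per condition and run them in lockstep. One (6 states) tracks the input length, saturating at 5; the other (4 states) tracks the count of `b`s modulo 4. Each combined state is a pair, one component from each; accept when both components accept. Minimizing collapses redundant product states.
With 9 states:
        a   b  
>  S0   S1  S2 
   S1   S3  S4 
 * S2   S4  S5 
   S3   S6  S7 
 * S4   S7  S5 
   S5   S5  S5 
   S6   S5  S8 
 * S7   S8  S5 
 * S8   S5  S5 
(> = start, * = accepting)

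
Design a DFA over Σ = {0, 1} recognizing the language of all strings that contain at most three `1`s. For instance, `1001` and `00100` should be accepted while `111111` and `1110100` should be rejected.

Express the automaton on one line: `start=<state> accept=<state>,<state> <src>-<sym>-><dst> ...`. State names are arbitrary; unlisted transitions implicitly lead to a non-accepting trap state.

start=q0 accept=q0,q1,q2,q3 q0-0->q0 q0-1->q1 q1-0->q1 q1-1->q2 q2-0->q2 q2-1->q3 q3-0->q3 q3-1->q4 q4-0->q4 q4-1->q4

Only the number of `1`s matters, and only up to 4. Make a chain q0 → q1 → q2 → q3 → q4 advanced by each `1` (with q4 absorbing); every other symbol self-loops. The accepting set is {q0, q1, q2, q3}.
A 5-state machine:
        0   1  
>* q0   q0  q1 
 * q1   q1  q2 
 * q2   q2  q3 
 * q3   q3  q4 
   q4   q4  q4 
(> = start, * = accepting)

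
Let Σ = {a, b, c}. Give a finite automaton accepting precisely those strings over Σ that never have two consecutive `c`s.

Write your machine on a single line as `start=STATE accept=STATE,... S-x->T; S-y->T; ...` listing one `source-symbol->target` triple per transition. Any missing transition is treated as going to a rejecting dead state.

start=S0; accept=S0,S1; S0-a->S0; S0-b->S0; S0-c->S1; S1-a->S0; S1-b->S0; S1-c->S2; S2-a->S2; S2-b->S2; S2-c->S2

Track partial matches of the forbidden pattern `cc`. State S2 is a dead state reached once `cc` has occurred; every other state accepts. S0 means no part of `cc` is currently matched.
        a   b   c  
>* S0   S0  S0  S1 
 * S1   S0  S0  S2 
   S2   S2  S2  S2 
(> = start, * = accepting)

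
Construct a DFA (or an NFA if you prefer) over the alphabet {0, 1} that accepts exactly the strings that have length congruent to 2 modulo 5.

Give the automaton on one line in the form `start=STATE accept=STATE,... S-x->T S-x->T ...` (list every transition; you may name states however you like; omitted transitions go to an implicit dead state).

start=s0 accept=s2 s0-0->s1 s0-1->s1 s1-0->s2 s1-1->s2 s2-0->s3 s2-1->s3 s3-0->s4 s3-1->s4 s4-0->s0 s4-1->s0

Count input length modulo 5: every symbol advances one step around the cycle s0 → s1 → s2 → s3 → s4 → s0. Accept at s2.
A 5-state machine:
        0   1  
>  s0   s1  s1 
   s1   s2  s2 
 * s2   s3  s3 
   s3   s4  s4 
   s4   s0  s0 
(> = start, * = accepting)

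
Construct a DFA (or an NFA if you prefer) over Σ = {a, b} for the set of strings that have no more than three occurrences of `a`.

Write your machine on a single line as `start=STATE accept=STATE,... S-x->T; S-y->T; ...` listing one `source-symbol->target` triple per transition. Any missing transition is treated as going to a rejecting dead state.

start=q0; accept=q0,q1,q2,q3; q0-a->q1; q0-b->q0; q1-a->q2; q1-b->q1; q2-a->q3; q2-b->q2; q3-a->q4; q3-b->q3; q4-a->q4; q4-b->q4

Only the number of `a`s matters, and only up to 4. Make a chain q0 → q1 → q2 → q3 → q4 advanced by each `a` (with q4 absorbing); every other symbol self-loops. The accepting set is {q0, q1, q2, q3}.
        a   b  
>* q0   q1  q0 
 * q1   q2  q1 
 * q2   q3  q2 
 * q3   q4  q3 
   q4   q4  q4 
(> = start, * = accepting)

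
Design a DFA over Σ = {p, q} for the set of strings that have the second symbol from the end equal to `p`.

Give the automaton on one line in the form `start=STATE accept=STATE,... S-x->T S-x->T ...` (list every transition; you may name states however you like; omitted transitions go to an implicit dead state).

start=A accept=D,E A-p->B A-q->C B-p->D B-q->E C-p->F C-q->G D-p->D D-q->E E-p->F E-q->G F-p->D F-q->E G-p->F G-q->G

A DFA must remember the last 2 symbols (since which symbol is second-to-last isn't known until the input ends). Use one state per possible window of the last ≤2 symbols; accept from those whose window starts with `p`.
A 7-state machine:
       p  q 
>  A   B  C 
   B   D  E 
   C   F  G 
 * D   D  E 
 * E   F  G 
   F   D  E 
   G   F  G 
(> = start, * = accepting)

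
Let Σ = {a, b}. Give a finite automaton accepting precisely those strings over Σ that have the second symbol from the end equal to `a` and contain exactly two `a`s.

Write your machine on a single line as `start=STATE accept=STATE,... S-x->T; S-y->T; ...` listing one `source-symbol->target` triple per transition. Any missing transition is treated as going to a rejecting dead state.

Build one automaton per condition and run them in lockstep. One (7 states) tracks the last 2 symbols read; the other (4 states) tracks the count of `a`s, saturating at 3. Each combined state is a pair, one component from each; accept when both components accept. Equivalent product states are then merged.
        a   b  
>  s0   s1  s0 
   s1   s2  s3 
 * s2   s4  s5 
   s3   s6  s3 
   s4   s4  s4 
 * s5   s4  s4 
   s6   s4  s5 
(> = start, * = accepting)

start=s0; accept=s2,s5; s0-a->s1; s0-b->s0; s1-a->s2; s1-b->s3; s2-a->s4; s2-b->s5; s3-a->s6; s3-b->s3; s4-a->s4; s4-b->s4; s5-a->s4; s5-b->s4; s6-a->s4; s6-b->s5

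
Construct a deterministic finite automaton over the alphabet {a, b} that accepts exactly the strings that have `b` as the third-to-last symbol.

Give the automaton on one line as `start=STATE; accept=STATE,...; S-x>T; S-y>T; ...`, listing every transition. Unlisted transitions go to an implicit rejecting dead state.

start=S0; accept=S11,S12,S13,S14; S0-a>S1; S0-b>S2; S1-a>S3; S1-b>S4; S2-a>S5; S2-b>S6; S3-a>S7; S3-b>S8; S4-a>S9; S4-b>S10; S5-a>S11; S5-b>S12; S6-a>S13; S6-b>S14; S7-a>S7; S7-b>S8; S8-a>S9; S8-b>S10; S9-a>S11; S9-b>S12; S10-a>S13; S10-b>S14; S11-a>S7; S11-b>S8; S12-a>S9; S12-b>S10; S13-a>S11; S13-b>S12; S14-a>S13; S14-b>S14

Because acceptance depends on a position counted from the end, the machine has to buffer the most recent 3 symbols. Make each state the string of the last up-to-3 symbols read; on input `x` shift the window left and append `x`. Accept when the buffered window has length 3 and begins with `b`.
A 15-state machine:
          a    b  
>  S0     S1   S2 
   S1     S3   S4 
   S2     S5   S6 
   S3     S7   S8 
   S4     S9  S10 
   S5    S11  S12 
   S6    S13  S14 
   S7     S7   S8 
   S8     S9  S10 
   S9    S11  S12 
   S10   S13  S14 
 * S11    S7   S8 
 * S12    S9  S10 
 * S13   S11  S12 
 * S14   S13  S14 
(> = start, * = accepting)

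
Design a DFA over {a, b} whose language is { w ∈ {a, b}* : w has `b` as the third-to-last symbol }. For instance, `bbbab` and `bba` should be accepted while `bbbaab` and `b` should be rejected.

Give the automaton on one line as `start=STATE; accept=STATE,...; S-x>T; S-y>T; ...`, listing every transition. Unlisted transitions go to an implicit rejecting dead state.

A DFA must remember the last 3 symbols (since which symbol is third-to-last isn't known until the input ends). Use one state per possible window of the last ≤3 symbols; accept from those whose window starts with `b`.
With 15 states:
          a    b  
>  S0     S1   S2 
   S1     S3   S4 
   S2     S5   S6 
   S3     S7   S8 
   S4     S9  S10 
   S5    S11  S12 
   S6    S13  S14 
   S7     S7   S8 
   S8     S9  S10 
   S9    S11  S12 
   S10   S13  S14 
 * S11    S7   S8 
 * S12    S9  S10 
 * S13   S11  S12 
 * S14   S13  S14 
(> = start, * = accepting)

start=S0; accept=S11,S12,S13,S14; S0-a>S1; S0-b>S2; S1-a>S3; S1-b>S4; S2-a>S5; S2-b>S6; S3-a>S7; S3-b>S8; S4-a>S9; S4-b>S10; S5-a>S11; S5-b>S12; S6-a>S13; S6-b>S14; S7-a>S7; S7-b>S8; S8-a>S9; S8-b>S10; S9-a>S11; S9-b>S12; S10-a>S13; S10-b>S14; S11-a>S7; S11-b>S8; S12-a>S9; S12-b>S10; S13-a>S11; S13-b>S12; S14-a>S13; S14-b>S14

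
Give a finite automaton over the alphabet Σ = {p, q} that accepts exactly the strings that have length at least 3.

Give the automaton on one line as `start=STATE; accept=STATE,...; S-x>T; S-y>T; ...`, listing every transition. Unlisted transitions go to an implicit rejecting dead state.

Count input length up to 4: every symbol moves from A toward E, which means 'more than 3' and absorbs. Accept from {D, E}.
A 5-state machine:
       p  q 
>  A   B  B 
   B   C  C 
   C   D  D 
 * D   E  E 
 * E   E  E 
(> = start, * = accepting)

start=A; accept=D,E; A-p>B; A-q>B; B-p>C; B-q>C; C-p>D; C-q>D; D-p>E; D-q>E; E-p>E; E-q>E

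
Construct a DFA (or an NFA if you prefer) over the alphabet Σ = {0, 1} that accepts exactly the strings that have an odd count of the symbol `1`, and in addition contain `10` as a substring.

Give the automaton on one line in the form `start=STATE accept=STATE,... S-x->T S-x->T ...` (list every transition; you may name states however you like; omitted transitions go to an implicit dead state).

start=S0 accept=S2 S0-0->S0 S0-1->S1 S1-0->S2 S1-1->S3 S2-0->S2 S2-1->S4 S3-0->S4 S3-1->S1 S4-0->S4 S4-1->S2

Handle the two conditions separately and then intersect. One (2 states) tracks the count of `1`s modulo 2; the other (3 states) tracks whether and how much of `10` has been seen. Each combined state is a pair, one component from each; accept when both components accept.
        0   1  
>  S0   S0  S1 
   S1   S2  S3 
 * S2   S2  S4 
   S3   S4  S1 
   S4   S4  S2 
(> = start, * = accepting)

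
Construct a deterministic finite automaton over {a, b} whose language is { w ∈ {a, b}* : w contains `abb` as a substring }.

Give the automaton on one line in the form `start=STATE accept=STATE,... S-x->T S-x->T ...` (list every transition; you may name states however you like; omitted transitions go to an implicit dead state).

start=q0 accept=q3 q0-a->q1 q0-b->q0 q1-a->q1 q1-b->q2 q2-a->q1 q2-b->q3 q3-a->q3 q3-b->q3

States q0..q2 record the length of the longest prefix of `abb` that matches the current input suffix. Reaching q3 means `abb` has been seen, and we stay there forever. Accept from q3.
        a   b  
>  q0   q1  q0 
   q1   q1  q2 
   q2   q1  q3 
 * q3   q3  q3 
(> = start, * = accepting)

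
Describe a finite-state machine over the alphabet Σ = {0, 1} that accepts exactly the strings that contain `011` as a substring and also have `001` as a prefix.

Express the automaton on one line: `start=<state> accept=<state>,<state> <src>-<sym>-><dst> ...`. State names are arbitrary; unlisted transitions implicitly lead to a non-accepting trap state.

Handle the two conditions separately and then intersect. One (4 states) tracks whether and how much of `011` has been seen; the other (5 states) tracks whether the input so far still matches the prefix `001`. Each combined state is a pair, one component from each; accept when both components accept. Minimizing collapses redundant product states.
7 states suffice.
       0  1 
>  A   B  C 
   B   D  C 
   C   C  C 
   D   C  E 
   E   F  G 
   F   F  E 
 * G   G  G 
(> = start, * = accepting)

start=A accept=G A-0->B A-1->C B-0->D B-1->C C-0->C C-1->C D-0->C D-1->E E-0->F E-1->G F-0->F F-1->E G-0->G G-1->G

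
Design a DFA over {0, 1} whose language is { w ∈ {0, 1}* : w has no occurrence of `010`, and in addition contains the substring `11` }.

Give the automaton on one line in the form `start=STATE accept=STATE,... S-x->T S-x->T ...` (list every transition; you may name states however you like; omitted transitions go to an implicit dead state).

Build one automaton per condition and run them in lockstep. The first has 4 states tracking partial matches of the forbidden pattern `010`; the second has 3 states tracking whether and how much of `11` has been seen. A product state is a pair (one from each), accepting exactly when both do.
A 10-state machine:
        0   1  
>  s0   s1  s2 
   s1   s1  s3 
   s2   s1  s4 
   s3   s5  s4 
 * s4   s6  s4 
   s5   s5  s7 
 * s6   s6  s8 
   s7   s5  s9 
 * s8   s9  s4 
   s9   s9  s9 
(> = start, * = accepting)

start=s0 accept=s4,s6,s8 s0-0->s1 s0-1->s2 s1-0->s1 s1-1->s3 s2-0->s1 s2-1->s4 s3-0->s5 s3-1->s4 s4-0->s6 s4-1->s4 s5-0->s5 s5-1->s7 s6-0->s6 s6-1->s8 s7-0->s5 s7-1->s9 s8-0->s9 s8-1->s4 s9-0->s9 s9-1->s9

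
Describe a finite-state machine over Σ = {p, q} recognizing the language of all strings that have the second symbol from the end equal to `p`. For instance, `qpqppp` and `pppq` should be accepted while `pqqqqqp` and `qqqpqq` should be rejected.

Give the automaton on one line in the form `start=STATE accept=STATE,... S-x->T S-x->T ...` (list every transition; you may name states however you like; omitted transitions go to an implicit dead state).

A DFA must remember the last 2 symbols (since which symbol is second-to-last isn't known until the input ends). Use one state per possible window of the last ≤2 symbols; accept from those whose window starts with `p`.
A 7-state machine:
        p   q  
>  s0   s1  s2 
   s1   s3  s4 
   s2   s5  s6 
 * s3   s3  s4 
 * s4   s5  s6 
   s5   s3  s4 
   s6   s5  s6 
(> = start, * = accepting)

start=s0 accept=s3,s4 s0-p->s1 s0-q->s2 s1-p->s3 s1-q->s4 s2-p->s5 s2-q->s6 s3-p->s3 s3-q->s4 s4-p->s5 s4-q->s6 s5-p->s3 s5-q->s4 s6-p->s5 s6-q->s6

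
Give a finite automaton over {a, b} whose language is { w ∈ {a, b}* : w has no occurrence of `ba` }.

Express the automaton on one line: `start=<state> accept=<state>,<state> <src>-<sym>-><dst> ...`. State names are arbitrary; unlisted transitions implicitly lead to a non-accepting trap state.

start=q0 accept=q0,q1 q0-a->q0 q0-b->q1 q1-a->q2 q1-b->q1 q2-a->q2 q2-b->q2

Track partial matches of the forbidden pattern `ba`. State q2 is a dead state reached once `ba` has occurred; every other state accepts. q0 means no part of `ba` is currently matched.
A 3-state machine:
        a   b  
>* q0   q0  q1 
 * q1   q2  q1 
   q2   q2  q2 
(> = start, * = accepting)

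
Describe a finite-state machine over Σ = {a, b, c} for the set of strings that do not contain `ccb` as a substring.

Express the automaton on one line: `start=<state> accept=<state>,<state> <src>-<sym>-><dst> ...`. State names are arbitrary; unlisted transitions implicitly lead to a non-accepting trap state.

start=q0 accept=q0,q1,q2 q0-a->q0 q0-b->q0 q0-c->q1 q1-a->q0 q1-b->q0 q1-c->q2 q2-a->q0 q2-b->q3 q2-c->q2 q3-a->q3 q3-b->q3 q3-c->q3

This is the complement of 'contains `ccb`'. Use the same substring-matching states — q0 through q3 holding how much of `ccb` has just been matched — but flip the accepting set: everything except the trap q3 accepts.
4 states suffice.
        a   b   c  
>* q0   q0  q0  q1 
 * q1   q0  q0  q2 
 * q2   q0  q3  q2 
   q3   q3  q3  q3 
(> = start, * = accepting)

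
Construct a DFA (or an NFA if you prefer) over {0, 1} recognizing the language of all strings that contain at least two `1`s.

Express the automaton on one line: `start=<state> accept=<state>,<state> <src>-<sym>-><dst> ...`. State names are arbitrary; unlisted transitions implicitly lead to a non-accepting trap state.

Count `1`s, saturating at 3: states S0 through S2 mean 0 through 2 `1`s seen; S3 means more than 2. Each `1` increments (capped at S3); other symbols loop. Accept from {S2, S3}.
        0   1  
>  S0   S0  S1 
   S1   S1  S2 
 * S2   S2  S3 
 * S3   S3  S3 
(> = start, * = accepting)

start=S0 accept=S2,S3 S0-0->S0 S0-1->S1 S1-0->S1 S1-1->S2 S2-0->S2 S2-1->S3 S3-0->S3 S3-1->S3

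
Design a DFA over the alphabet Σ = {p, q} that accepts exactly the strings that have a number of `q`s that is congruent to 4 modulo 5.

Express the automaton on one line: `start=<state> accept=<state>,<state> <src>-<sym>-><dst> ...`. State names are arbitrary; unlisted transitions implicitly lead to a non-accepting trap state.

The only thing that matters is how many `q`s have appeared, reduced mod 5. Use one state per residue: S0 for 0, …, S4 for 4. Reading `q` moves to the next residue; anything else stays put. S4 is accepting.
A 5-state machine:
        p   q  
>  S0   S0  S1 
   S1   S1  S2 
   S2   S2  S3 
   S3   S3  S4 
 * S4   S4  S0 
(> = start, * = accepting)

start=S0 accept=S4 S0-p->S0 S0-q->S1 S1-p->S1 S1-q->S2 S2-p->S2 S2-q->S3 S3-p->S3 S3-q->S4 S4-p->S4 S4-q->S0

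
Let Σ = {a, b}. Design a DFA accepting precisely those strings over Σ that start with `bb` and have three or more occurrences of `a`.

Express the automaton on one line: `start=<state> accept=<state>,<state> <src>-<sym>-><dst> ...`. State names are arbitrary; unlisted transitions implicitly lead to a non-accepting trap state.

start=S0 accept=S6 S0-a->S1 S0-b->S2 S1-a->S1 S1-b->S1 S2-a->S1 S2-b->S3 S3-a->S4 S3-b->S3 S4-a->S5 S4-b->S4 S5-a->S6 S5-b->S5 S6-a->S6 S6-b->S6

Run two small machines in parallel and take their product. The first has 4 states tracking whether the input so far still matches the prefix `bb`; the second has 5 states tracking the count of `a`s, saturating at 4. A product state is a pair (one from each), accepting exactly when both do. After merging equivalent states the machine shrinks.
        a   b  
>  S0   S1  S2 
   S1   S1  S1 
   S2   S1  S3 
   S3   S4  S3 
   S4   S5  S4 
   S5   S6  S5 
 * S6   S6  S6 
(> = start, * = accepting)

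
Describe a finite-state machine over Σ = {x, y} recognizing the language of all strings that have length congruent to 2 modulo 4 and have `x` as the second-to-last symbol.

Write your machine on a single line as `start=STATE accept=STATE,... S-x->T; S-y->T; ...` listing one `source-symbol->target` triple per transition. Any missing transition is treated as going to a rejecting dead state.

Run two small machines in parallel and take their product. The first has 4 states tracking the input length modulo 4; the second has 7 states tracking the last 2 symbols read. A product state is a pair (one from each), accepting exactly when both do. Minimizing collapses redundant product states.
        x   y  
>  S0   S1  S2 
   S1   S3  S3 
   S2   S4  S4 
 * S3   S5  S5 
   S4   S5  S5 
   S5   S0  S0 
(> = start, * = accepting)

start=S0; accept=S3; S0-x->S1; S0-y->S2; S1-x->S3; S1-y->S3; S2-x->S4; S2-y->S4; S3-x->S5; S3-y->S5; S4-x->S5; S4-y->S5; S5-x->S0; S5-y->S0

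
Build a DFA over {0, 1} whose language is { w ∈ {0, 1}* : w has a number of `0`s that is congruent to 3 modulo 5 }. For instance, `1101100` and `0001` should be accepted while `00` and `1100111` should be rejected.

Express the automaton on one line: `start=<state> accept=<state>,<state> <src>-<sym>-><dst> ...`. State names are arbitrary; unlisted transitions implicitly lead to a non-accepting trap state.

start=q0 accept=q3 q0-0->q1 q0-1->q0 q1-0->q2 q1-1->q1 q2-0->q3 q2-1->q2 q3-0->q4 q3-1->q3 q4-0->q0 q4-1->q4

Keep the running count of `0`s modulo 5: each `0` advances along the cycle q0 → q1 → q2 → q3 → q4 → q0 while other symbols loop. Accept at q3.
A 5-state machine:
        0   1  
>  q0   q1  q0 
   q1   q2  q1 
   q2   q3  q2 
 * q3   q4  q3 
   q4   q0  q4 
(> = start, * = accepting)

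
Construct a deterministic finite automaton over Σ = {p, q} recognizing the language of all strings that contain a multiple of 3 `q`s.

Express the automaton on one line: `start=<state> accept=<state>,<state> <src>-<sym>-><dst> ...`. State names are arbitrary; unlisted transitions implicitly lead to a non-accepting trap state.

The only thing that matters is how many `q`s have appeared, reduced mod 3. Use one state per residue: S0 for 0, …, S2 for 2. Reading `q` moves to the next residue; anything else stays put. S0 is accepting.
        p   q  
>* S0   S0  S1 
   S1   S1  S2 
   S2   S2  S0 
(> = start, * = accepting)

start=S0 accept=S0 S0-p->S0 S0-q->S1 S1-p->S1 S1-q->S2 S2-p->S2 S2-q->S0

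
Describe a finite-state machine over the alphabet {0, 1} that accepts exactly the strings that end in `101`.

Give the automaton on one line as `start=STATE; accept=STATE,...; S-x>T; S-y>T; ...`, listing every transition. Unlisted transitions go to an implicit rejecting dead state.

Let each state record the length of the longest suffix of the input read so far that is also a prefix of `101`. q1 means the last symbol is `1`; q2 means the last 2 symbols are `10`; q3 means the last 3 symbols are `101`. Accept only at q3, where the string currently ends in `101`.
A 4-state machine:
        0   1  
>  q0   q0  q1 
   q1   q2  q1 
   q2   q0  q3 
 * q3   q2  q1 
(> = start, * = accepting)

start=q0; accept=q3; q0-0>q0; q0-1>q1; q1-0>q2; q1-1>q1; q2-0>q0; q2-1>q3; q3-0>q2; q3-1>q1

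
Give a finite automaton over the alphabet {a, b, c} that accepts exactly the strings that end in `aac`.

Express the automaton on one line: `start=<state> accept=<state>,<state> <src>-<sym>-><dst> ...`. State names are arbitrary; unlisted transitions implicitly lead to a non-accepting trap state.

start=s0 accept=s3 s0-a->s1 s0-b->s0 s0-c->s0 s1-a->s2 s1-b->s0 s1-c->s0 s2-a->s2 s2-b->s0 s2-c->s3 s3-a->s1 s3-b->s0 s3-c->s0

Let each state record the length of the longest suffix of the input read so far that is also a prefix of `aac`. s1 means the last symbol is `a`; s2 means the last 2 symbols are `aa`; s3 means the last 3 symbols are `aac`. Accept only at s3, where the string currently ends in `aac`.
With 4 states:
        a   b   c  
>  s0   s1  s0  s0 
   s1   s2  s0  s0 
   s2   s2  s0  s3 
 * s3   s1  s0  s0 
(> = start, * = accepting)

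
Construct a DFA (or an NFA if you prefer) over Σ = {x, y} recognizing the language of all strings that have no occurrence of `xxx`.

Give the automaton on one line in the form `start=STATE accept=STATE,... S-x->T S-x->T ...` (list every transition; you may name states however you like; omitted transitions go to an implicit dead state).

Track partial matches of the forbidden pattern `xxx`. State s3 is a dead state reached once `xxx` has occurred; every other state accepts. s0 means no part of `xxx` is currently matched.
With 4 states:
        x   y  
>* s0   s1  s0 
 * s1   s2  s0 
 * s2   s3  s0 
   s3   s3  s3 
(> = start, * = accepting)

start=s0 accept=s0,s1,s2 s0-x->s1 s0-y->s0 s1-x->s2 s1-y->s0 s2-x->s3 s2-y->s0 s3-x->s3 s3-y->s3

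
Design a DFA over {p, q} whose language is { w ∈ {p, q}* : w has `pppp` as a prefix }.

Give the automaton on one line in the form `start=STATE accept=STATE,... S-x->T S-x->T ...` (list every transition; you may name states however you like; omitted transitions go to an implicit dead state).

start=S0 accept=S4 S0-p->S1 S0-q->S5 S1-p->S2 S1-q->S5 S2-p->S3 S2-q->S5 S3-p->S4 S3-q->S5 S4-p->S4 S4-q->S4 S5-p->S5 S5-q->S5

Check the first 4 symbols one by one: S0 through S3 record how many have matched `pppp` so far; any wrong symbol goes to the dead state S5. After all 4 match we enter the accepting sink S4.
With 6 states:
        p   q  
>  S0   S1  S5 
   S1   S2  S5 
   S2   S3  S5 
   S3   S4  S5 
 * S4   S4  S4 
   S5   S5  S5 
(> = start, * = accepting)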